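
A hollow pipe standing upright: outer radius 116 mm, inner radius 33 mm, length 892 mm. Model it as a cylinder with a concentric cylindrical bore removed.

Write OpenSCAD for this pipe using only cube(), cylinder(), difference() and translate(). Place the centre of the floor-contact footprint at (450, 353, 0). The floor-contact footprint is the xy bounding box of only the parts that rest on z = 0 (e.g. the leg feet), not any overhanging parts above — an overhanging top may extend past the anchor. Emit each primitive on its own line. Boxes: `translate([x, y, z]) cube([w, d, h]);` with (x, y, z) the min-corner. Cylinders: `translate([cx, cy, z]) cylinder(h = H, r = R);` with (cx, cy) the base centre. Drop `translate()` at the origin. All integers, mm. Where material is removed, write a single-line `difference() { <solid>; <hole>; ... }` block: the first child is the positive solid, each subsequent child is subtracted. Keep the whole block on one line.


difference() { translate([450, 353, 0]) cylinder(h = 892, r = 116); translate([450, 353, 0]) cylinder(h = 892, r = 33); }


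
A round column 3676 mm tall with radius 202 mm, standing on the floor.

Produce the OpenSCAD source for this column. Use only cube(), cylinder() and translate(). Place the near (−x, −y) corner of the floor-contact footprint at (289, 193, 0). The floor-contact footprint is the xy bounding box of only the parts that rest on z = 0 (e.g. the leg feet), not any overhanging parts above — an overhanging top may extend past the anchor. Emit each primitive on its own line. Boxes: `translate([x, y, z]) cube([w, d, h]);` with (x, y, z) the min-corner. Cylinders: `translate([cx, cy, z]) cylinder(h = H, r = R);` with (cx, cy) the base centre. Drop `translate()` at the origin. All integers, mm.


translate([491, 395, 0]) cylinder(h = 3676, r = 202);


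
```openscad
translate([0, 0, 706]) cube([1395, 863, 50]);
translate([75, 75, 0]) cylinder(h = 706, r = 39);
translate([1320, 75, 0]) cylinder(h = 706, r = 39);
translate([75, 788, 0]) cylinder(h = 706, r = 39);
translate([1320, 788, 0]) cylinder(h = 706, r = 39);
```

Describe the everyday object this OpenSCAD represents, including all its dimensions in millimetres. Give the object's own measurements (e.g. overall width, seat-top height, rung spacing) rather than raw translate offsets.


A table: top 1395 mm (x) × 863 mm (y), 50 mm thick, upper face at z = 756 mm, on four round legs of 78 mm diameter, each leg's bounding box inset 36 mm from the nearest pair of top edges from z = 0 to the bottom of the top.


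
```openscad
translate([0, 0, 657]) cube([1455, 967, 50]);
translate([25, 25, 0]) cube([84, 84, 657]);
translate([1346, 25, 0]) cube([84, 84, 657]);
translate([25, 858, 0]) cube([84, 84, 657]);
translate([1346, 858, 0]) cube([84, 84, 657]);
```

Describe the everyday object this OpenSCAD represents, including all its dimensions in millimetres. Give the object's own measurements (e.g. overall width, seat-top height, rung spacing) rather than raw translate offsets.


A rectangular dining table. The top is 1455×967×50 mm with its upper surface at z = 707 mm. It stands on four 84×84 mm square legs, each inset 25 mm from the nearest pair of top edges, running from the floor to the underside of the top.


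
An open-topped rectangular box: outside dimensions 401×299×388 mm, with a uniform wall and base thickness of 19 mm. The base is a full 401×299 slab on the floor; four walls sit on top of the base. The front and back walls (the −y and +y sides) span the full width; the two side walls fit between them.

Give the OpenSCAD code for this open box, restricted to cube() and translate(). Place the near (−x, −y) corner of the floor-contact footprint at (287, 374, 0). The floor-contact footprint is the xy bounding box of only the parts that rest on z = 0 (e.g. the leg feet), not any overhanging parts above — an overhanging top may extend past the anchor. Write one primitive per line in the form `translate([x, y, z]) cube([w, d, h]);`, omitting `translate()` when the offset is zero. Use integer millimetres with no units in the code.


translate([287, 374, 0]) cube([401, 299, 19]);
translate([287, 374, 19]) cube([401, 19, 369]);
translate([287, 654, 19]) cube([401, 19, 369]);
translate([287, 393, 19]) cube([19, 261, 369]);
translate([669, 393, 19]) cube([19, 261, 369]);


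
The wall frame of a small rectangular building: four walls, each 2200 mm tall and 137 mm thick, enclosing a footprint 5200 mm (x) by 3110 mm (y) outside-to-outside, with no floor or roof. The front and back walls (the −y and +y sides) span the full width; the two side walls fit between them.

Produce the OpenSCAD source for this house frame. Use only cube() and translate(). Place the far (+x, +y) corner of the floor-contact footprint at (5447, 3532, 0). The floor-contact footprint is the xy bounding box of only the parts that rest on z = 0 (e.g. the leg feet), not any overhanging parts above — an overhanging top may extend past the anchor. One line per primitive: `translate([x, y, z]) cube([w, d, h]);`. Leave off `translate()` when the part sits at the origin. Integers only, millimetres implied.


translate([247, 422, 0]) cube([5200, 137, 2200]);
translate([247, 3395, 0]) cube([5200, 137, 2200]);
translate([247, 559, 0]) cube([137, 2836, 2200]);
translate([5310, 559, 0]) cube([137, 2836, 2200]);


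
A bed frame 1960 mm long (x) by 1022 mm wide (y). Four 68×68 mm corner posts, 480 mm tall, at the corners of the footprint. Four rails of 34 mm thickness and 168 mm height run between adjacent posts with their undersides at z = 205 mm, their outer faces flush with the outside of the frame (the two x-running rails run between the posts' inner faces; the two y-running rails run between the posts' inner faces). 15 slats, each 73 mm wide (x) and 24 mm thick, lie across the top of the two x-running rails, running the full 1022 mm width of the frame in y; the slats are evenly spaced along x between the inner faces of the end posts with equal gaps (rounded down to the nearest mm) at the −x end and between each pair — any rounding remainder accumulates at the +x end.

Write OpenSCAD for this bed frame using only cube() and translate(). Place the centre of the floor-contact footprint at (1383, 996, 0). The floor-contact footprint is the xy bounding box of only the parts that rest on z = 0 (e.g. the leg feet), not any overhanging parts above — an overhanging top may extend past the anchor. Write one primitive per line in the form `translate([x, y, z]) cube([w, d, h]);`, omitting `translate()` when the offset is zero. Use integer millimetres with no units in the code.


translate([403, 485, 0]) cube([68, 68, 480]);
translate([403, 1439, 0]) cube([68, 68, 480]);
translate([2295, 485, 0]) cube([68, 68, 480]);
translate([2295, 1439, 0]) cube([68, 68, 480]);
translate([471, 485, 205]) cube([1824, 34, 168]);
translate([471, 1473, 205]) cube([1824, 34, 168]);
translate([403, 553, 205]) cube([34, 886, 168]);
translate([2329, 553, 205]) cube([34, 886, 168]);
translate([516, 485, 373]) cube([73, 1022, 24]);
translate([634, 485, 373]) cube([73, 1022, 24]);
translate([752, 485, 373]) cube([73, 1022, 24]);
translate([870, 485, 373]) cube([73, 1022, 24]);
translate([988, 485, 373]) cube([73, 1022, 24]);
translate([1106, 485, 373]) cube([73, 1022, 24]);
translate([1224, 485, 373]) cube([73, 1022, 24]);
translate([1342, 485, 373]) cube([73, 1022, 24]);
translate([1460, 485, 373]) cube([73, 1022, 24]);
translate([1578, 485, 373]) cube([73, 1022, 24]);
translate([1696, 485, 373]) cube([73, 1022, 24]);
translate([1814, 485, 373]) cube([73, 1022, 24]);
translate([1932, 485, 373]) cube([73, 1022, 24]);
translate([2050, 485, 373]) cube([73, 1022, 24]);
translate([2168, 485, 373]) cube([73, 1022, 24]);


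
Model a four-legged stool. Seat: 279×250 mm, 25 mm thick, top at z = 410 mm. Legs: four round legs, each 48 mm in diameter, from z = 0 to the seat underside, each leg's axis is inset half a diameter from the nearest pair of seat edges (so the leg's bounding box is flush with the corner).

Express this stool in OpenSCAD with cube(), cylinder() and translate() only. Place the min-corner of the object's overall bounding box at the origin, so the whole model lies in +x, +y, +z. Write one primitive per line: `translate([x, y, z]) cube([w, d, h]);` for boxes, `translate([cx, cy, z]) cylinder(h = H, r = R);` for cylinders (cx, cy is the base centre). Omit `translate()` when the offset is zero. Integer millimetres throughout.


translate([0, 0, 385]) cube([279, 250, 25]);
translate([24, 24, 0]) cylinder(h = 385, r = 24);
translate([255, 24, 0]) cylinder(h = 385, r = 24);
translate([24, 226, 0]) cylinder(h = 385, r = 24);
translate([255, 226, 0]) cylinder(h = 385, r = 24);


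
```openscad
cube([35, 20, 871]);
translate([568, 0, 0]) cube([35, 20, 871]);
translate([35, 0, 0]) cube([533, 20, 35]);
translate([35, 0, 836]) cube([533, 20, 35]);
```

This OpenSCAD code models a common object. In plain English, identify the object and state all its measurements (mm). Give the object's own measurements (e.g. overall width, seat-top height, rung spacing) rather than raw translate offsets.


A rectangular picture frame lying in the x–z plane (depth along y). The opening is 533 mm wide (x) by 801 mm tall (z), surrounded by a border 35 mm wide on all four sides. The frame is 20 mm deep and is made of two full-height vertical stiles with two horizontal rails fitted between them.


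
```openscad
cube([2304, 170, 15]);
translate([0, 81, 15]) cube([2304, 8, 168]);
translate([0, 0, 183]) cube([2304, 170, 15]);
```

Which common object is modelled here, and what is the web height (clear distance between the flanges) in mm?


An I-beam. The web height is 168 mm.

Two wide flanges with a thin centred web — an I-beam. Overall 198 mm minus two 15 mm flanges gives a web of 198 − 2·15 = 168 mm.


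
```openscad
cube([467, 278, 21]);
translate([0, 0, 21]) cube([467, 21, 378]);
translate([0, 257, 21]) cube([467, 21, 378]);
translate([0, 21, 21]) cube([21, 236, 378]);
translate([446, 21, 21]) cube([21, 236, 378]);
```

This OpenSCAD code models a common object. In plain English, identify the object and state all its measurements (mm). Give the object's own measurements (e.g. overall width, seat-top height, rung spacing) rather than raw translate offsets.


An open-topped rectangular box: outside dimensions 467×278×399 mm, with a uniform wall and base thickness of 21 mm. The base is a full 467×278 slab on the floor; four walls sit on top of the base. The front and back walls (the −y and +y sides) span the full width; the two side walls fit between them.


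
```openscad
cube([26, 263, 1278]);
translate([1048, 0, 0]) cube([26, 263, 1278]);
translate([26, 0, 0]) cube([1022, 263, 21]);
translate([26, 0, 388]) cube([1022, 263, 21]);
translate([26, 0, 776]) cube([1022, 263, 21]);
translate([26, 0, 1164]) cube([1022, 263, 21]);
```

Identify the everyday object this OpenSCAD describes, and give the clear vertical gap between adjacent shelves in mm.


A bookshelf. The clear shelf gap is 367 mm.

Two tall side panels with 4 horizontal boards between them — a bookshelf. The first two shelf undersides are at z = 0 and z = 388; with shelf thickness 21, the clear gap is 388 − 0 − 21 = 367 mm.


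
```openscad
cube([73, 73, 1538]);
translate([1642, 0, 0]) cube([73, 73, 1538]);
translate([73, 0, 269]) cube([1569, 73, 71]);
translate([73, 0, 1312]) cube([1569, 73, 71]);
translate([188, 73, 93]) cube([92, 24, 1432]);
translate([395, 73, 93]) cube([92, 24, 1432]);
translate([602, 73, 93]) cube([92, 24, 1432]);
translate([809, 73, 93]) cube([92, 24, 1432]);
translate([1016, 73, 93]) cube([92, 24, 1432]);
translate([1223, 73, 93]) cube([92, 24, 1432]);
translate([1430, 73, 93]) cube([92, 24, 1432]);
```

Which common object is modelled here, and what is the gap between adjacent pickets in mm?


A fence section. The picket gap is 115 mm.

Two posts, two rails, 7 pickets — a fence section. Span 1569 mm holds 7 pickets of 92 mm with 8 equal gaps: ⌊(1569 − 7·92) / 8⌋ = 115 mm.


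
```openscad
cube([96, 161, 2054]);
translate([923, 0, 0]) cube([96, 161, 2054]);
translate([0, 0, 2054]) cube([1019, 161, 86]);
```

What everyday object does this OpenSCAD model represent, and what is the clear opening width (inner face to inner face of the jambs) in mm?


A door frame. The clear opening width is 827 mm.

Two 2054 mm tall posts with a header on top — a door frame. The left jamb is 96 mm wide at x = 0; the right jamb starts at x = 923. The clear opening is 923 − 96 = 827 mm.


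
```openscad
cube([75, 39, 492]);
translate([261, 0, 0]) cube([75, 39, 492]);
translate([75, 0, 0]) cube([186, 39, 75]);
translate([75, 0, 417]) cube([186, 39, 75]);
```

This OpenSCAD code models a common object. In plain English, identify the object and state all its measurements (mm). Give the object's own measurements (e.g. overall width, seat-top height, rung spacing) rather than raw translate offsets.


A rectangular picture frame lying in the x–z plane (depth along y). The opening is 186 mm wide (x) by 342 mm tall (z), surrounded by a border 75 mm wide on all four sides. The frame is 39 mm deep and is made of two full-height vertical stiles with two horizontal rails fitted between them.


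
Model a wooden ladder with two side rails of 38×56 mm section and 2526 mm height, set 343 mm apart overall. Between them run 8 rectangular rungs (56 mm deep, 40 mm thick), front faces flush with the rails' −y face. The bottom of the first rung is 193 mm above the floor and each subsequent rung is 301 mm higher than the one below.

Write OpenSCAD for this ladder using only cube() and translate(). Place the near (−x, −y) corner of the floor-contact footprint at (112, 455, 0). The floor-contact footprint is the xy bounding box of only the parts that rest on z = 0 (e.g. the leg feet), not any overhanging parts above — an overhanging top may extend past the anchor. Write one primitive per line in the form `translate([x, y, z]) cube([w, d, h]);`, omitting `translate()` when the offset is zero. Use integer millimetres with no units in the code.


translate([112, 455, 0]) cube([38, 56, 2526]);
translate([417, 455, 0]) cube([38, 56, 2526]);
translate([150, 455, 193]) cube([267, 56, 40]);
translate([150, 455, 494]) cube([267, 56, 40]);
translate([150, 455, 795]) cube([267, 56, 40]);
translate([150, 455, 1096]) cube([267, 56, 40]);
translate([150, 455, 1397]) cube([267, 56, 40]);
translate([150, 455, 1698]) cube([267, 56, 40]);
translate([150, 455, 1999]) cube([267, 56, 40]);
translate([150, 455, 2300]) cube([267, 56, 40]);


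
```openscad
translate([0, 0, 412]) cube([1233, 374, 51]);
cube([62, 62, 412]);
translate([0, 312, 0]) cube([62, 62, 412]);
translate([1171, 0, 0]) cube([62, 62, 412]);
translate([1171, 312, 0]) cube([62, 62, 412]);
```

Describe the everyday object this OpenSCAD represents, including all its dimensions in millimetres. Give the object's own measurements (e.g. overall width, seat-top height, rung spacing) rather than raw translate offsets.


A bench: a 1233×374 mm seat slab, 51 mm thick, top at z = 463 mm, on four 62×62 mm square legs flush with the seat corners and standing on z = 0.


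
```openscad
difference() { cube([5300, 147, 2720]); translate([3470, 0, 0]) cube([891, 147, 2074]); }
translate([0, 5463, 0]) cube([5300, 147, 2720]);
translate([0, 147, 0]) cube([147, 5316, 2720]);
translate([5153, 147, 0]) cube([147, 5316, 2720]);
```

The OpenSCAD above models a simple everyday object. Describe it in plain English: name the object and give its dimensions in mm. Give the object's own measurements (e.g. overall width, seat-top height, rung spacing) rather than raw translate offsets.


A single room: four walls, each 2720 mm tall and 147 mm thick, enclosing an outside footprint 5300×5610 mm (x × y), no floor or roof. The front and back walls (−y and +y sides) run the full x-width; the side walls fit between their inner faces. A door opening 891 mm wide and 2074 mm tall is cut through the front wall from the floor up, its −x edge 3470 mm from the wall's −x end.


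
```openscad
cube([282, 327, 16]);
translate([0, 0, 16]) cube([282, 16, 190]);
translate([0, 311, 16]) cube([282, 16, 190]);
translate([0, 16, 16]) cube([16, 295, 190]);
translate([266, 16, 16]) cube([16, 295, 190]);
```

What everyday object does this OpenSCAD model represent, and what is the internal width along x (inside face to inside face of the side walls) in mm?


An open box. The internal width is 250 mm.

A 282×327 base slab with four walls standing on it — an open box. The base is 282 mm wide and the walls are 16 mm thick, so the internal width is 282 − 2 × 16 = 250 mm.


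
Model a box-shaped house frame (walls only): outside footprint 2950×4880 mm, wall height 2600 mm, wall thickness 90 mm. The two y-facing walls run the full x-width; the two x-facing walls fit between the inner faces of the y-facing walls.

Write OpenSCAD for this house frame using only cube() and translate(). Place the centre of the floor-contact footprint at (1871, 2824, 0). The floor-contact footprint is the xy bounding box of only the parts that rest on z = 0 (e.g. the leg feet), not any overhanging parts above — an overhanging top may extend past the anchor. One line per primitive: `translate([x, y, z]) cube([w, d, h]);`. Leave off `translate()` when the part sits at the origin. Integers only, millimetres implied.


translate([396, 384, 0]) cube([2950, 90, 2600]);
translate([396, 5174, 0]) cube([2950, 90, 2600]);
translate([396, 474, 0]) cube([90, 4700, 2600]);
translate([3256, 474, 0]) cube([90, 4700, 2600]);


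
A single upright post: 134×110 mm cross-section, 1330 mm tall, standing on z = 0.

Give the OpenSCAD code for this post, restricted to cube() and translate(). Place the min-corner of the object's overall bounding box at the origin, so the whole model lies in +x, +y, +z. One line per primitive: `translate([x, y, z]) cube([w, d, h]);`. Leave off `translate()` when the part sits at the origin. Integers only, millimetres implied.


cube([134, 110, 1330]);


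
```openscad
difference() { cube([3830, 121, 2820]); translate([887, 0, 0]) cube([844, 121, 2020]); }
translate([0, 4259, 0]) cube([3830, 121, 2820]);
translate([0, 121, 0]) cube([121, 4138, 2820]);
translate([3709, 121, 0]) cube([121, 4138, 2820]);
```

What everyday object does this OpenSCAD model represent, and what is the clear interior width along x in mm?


A single room. The interior width is 3588 mm.

Four walls enclosing a rectangle with a door in the front wall — a room. Outside width 3830 minus two 121 mm walls gives 3588 mm.


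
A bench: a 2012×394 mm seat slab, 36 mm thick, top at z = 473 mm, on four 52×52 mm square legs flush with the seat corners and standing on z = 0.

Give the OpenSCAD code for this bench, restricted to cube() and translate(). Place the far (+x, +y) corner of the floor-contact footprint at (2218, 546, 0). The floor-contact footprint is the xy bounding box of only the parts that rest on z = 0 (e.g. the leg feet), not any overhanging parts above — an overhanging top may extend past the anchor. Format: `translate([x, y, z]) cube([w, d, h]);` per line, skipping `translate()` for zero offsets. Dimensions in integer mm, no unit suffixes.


translate([206, 152, 437]) cube([2012, 394, 36]);
translate([206, 152, 0]) cube([52, 52, 437]);
translate([206, 494, 0]) cube([52, 52, 437]);
translate([2166, 152, 0]) cube([52, 52, 437]);
translate([2166, 494, 0]) cube([52, 52, 437]);


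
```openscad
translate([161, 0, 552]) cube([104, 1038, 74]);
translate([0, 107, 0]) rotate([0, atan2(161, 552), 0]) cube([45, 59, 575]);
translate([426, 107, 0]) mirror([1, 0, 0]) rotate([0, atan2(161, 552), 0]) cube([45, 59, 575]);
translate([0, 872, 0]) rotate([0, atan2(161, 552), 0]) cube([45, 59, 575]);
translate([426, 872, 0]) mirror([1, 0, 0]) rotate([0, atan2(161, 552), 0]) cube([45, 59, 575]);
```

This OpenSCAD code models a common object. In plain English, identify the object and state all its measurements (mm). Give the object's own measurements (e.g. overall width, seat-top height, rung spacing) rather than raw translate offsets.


A sawhorse. A 104×1038×74 mm beam (x, y, z) sits on two A-frame leg pairs. Each pair is two raked legs of 45×59 mm section (59 mm along y) splaying symmetrically in x. Each leg rises 552 mm vertically over 161 mm of horizontal reach and is 575 mm long along its own axis. Every leg's outer bottom edge rests on the floor and its outer top edge meets a bottom edge of the beam — the left legs (tilting toward +x) meet the beam's −x bottom edge, the right legs (their mirror images, tilting toward −x) meet its +x bottom edge — so the leg tops tuck under the beam, the beam's underside is 552 mm above the floor, and the feet are 426 mm apart outside-to-outside with the beam centred between them. The two leg pairs are set in 107 mm from either end of the beam.


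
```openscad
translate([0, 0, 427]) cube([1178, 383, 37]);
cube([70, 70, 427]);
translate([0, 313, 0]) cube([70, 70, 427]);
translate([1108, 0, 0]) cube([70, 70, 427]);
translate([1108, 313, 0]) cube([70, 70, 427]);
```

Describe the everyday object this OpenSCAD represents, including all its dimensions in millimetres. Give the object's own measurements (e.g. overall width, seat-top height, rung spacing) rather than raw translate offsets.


A bench: a 1178×383 mm seat slab, 37 mm thick, top at z = 464 mm, on four 70×70 mm square legs flush with the seat corners and standing on z = 0.


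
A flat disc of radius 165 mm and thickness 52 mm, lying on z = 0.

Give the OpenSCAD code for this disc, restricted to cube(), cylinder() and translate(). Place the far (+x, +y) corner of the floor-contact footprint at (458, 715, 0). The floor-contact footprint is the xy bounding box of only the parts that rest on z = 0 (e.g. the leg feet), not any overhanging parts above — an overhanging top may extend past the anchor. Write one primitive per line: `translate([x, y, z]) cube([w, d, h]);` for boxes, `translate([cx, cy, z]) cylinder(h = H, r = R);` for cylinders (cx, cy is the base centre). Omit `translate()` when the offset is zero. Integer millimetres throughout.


translate([293, 550, 0]) cylinder(h = 52, r = 165);


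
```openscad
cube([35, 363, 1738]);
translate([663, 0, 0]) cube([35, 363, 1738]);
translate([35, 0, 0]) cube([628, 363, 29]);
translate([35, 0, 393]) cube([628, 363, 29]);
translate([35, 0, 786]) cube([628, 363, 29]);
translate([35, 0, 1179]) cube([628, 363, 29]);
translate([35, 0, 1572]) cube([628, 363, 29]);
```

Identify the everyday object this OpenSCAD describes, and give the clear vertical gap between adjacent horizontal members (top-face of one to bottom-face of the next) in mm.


A bookshelf. The clear shelf gap is 364 mm.

Two tall side panels with 5 horizontal boards between them — a bookshelf. The first two shelf undersides are at z = 0 and z = 393; with shelf thickness 29, the clear gap is 393 − 0 − 29 = 364 mm.


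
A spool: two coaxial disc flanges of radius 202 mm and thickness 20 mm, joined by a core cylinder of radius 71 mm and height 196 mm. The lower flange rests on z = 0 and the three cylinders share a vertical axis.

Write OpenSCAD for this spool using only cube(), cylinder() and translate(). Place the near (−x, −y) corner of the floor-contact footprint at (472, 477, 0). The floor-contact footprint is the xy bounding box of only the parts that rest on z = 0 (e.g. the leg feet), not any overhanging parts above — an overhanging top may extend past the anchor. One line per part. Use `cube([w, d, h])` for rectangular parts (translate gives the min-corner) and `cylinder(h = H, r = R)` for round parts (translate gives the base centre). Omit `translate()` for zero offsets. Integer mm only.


translate([674, 679, 0]) cylinder(h = 20, r = 202);
translate([674, 679, 20]) cylinder(h = 196, r = 71);
translate([674, 679, 216]) cylinder(h = 20, r = 202);


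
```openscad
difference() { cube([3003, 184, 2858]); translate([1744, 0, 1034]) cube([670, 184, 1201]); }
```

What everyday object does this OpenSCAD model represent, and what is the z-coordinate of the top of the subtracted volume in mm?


A wall with a window opening. The window head height is 2235 mm.

A wall with a rectangular opening subtracted — a window. Sill at z = 1034, opening 1201 mm tall, so the head is at 1034 + 1201 = 2235 mm.


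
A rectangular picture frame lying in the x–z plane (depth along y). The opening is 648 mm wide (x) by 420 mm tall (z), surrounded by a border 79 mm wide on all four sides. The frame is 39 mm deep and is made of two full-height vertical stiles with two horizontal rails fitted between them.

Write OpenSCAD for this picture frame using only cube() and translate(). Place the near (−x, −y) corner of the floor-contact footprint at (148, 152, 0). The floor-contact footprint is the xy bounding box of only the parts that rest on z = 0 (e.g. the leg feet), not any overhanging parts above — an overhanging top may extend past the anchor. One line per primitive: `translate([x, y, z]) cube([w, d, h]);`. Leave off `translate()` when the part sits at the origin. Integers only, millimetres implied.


translate([148, 152, 0]) cube([79, 39, 578]);
translate([875, 152, 0]) cube([79, 39, 578]);
translate([227, 152, 0]) cube([648, 39, 79]);
translate([227, 152, 499]) cube([648, 39, 79]);


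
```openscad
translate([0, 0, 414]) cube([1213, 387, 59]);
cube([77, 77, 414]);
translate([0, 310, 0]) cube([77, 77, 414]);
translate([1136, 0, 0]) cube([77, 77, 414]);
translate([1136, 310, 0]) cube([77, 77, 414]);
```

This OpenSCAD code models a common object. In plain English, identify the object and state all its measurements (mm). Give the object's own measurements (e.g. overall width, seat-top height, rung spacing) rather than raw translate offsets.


A bench: a 1213×387 mm seat slab, 59 mm thick, top at z = 473 mm, on four 77×77 mm square legs flush with the seat corners and standing on z = 0.


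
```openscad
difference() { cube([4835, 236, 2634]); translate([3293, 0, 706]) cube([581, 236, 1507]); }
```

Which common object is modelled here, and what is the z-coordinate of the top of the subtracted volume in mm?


A wall with a window opening. The window head height is 2213 mm.

A wall with a rectangular opening subtracted — a window. Sill at z = 706, opening 1507 mm tall, so the head is at 706 + 1507 = 2213 mm.


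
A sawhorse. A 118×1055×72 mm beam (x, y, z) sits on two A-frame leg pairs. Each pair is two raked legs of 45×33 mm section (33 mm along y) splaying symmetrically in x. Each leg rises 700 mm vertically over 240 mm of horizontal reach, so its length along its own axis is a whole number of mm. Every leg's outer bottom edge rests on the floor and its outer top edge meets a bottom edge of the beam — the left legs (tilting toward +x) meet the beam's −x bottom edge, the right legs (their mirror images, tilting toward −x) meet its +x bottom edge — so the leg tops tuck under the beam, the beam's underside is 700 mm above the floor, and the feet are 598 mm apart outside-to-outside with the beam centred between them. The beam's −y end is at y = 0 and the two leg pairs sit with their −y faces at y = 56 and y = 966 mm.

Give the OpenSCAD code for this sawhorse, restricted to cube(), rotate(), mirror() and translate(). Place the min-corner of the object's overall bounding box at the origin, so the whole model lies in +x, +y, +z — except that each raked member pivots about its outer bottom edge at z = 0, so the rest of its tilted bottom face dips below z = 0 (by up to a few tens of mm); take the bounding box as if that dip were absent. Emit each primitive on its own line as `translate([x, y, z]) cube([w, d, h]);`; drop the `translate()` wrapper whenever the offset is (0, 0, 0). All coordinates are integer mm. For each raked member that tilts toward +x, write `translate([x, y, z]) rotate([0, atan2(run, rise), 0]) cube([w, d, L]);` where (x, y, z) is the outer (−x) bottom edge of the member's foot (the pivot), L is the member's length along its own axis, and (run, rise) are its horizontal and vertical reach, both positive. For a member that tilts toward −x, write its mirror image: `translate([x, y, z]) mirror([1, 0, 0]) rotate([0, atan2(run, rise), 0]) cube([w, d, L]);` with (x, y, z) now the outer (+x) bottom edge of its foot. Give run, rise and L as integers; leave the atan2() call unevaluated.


translate([240, 0, 700]) cube([118, 1055, 72]);
translate([0, 56, 0]) rotate([0, atan2(240, 700), 0]) cube([45, 33, 740]);
translate([598, 56, 0]) mirror([1, 0, 0]) rotate([0, atan2(240, 700), 0]) cube([45, 33, 740]);
translate([0, 966, 0]) rotate([0, atan2(240, 700), 0]) cube([45, 33, 740]);
translate([598, 966, 0]) mirror([1, 0, 0]) rotate([0, atan2(240, 700), 0]) cube([45, 33, 740]);


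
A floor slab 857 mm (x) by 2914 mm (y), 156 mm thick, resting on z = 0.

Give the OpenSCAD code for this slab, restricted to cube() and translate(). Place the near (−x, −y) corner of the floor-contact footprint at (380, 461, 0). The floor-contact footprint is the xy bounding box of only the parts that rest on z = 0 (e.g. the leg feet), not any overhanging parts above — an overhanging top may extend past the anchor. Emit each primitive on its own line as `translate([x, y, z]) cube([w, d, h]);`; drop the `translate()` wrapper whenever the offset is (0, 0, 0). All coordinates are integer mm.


translate([380, 461, 0]) cube([857, 2914, 156]);


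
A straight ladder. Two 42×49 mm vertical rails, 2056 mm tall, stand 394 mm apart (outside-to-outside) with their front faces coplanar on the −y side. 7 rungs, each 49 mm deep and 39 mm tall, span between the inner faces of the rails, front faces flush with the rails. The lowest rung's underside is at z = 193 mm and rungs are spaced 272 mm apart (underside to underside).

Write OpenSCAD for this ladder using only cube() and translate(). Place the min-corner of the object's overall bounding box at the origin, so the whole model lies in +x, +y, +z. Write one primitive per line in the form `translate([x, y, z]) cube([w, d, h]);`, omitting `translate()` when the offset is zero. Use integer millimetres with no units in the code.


// rung span = 394 - 2*42 = 310
// rung[k] z = 193 + k*272
cube([42, 49, 2056]);
translate([352, 0, 0]) cube([42, 49, 2056]);
translate([42, 0, 193]) cube([310, 49, 39]);
translate([42, 0, 465]) cube([310, 49, 39]);
translate([42, 0, 737]) cube([310, 49, 39]);
translate([42, 0, 1009]) cube([310, 49, 39]);
translate([42, 0, 1281]) cube([310, 49, 39]);
translate([42, 0, 1553]) cube([310, 49, 39]);
translate([42, 0, 1825]) cube([310, 49, 39]);


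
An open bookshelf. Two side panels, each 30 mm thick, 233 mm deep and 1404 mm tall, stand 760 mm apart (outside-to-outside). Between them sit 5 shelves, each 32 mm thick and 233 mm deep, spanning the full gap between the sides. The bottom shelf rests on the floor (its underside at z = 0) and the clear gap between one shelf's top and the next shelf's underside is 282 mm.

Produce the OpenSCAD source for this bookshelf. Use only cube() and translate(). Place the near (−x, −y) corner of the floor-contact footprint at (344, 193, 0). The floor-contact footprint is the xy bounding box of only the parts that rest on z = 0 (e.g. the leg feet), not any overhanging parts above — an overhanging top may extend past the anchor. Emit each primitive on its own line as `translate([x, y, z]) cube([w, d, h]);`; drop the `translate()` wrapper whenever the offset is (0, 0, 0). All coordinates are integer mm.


translate([344, 193, 0]) cube([30, 233, 1404]);
translate([1074, 193, 0]) cube([30, 233, 1404]);
translate([374, 193, 0]) cube([700, 233, 32]);
translate([374, 193, 314]) cube([700, 233, 32]);
translate([374, 193, 628]) cube([700, 233, 32]);
translate([374, 193, 942]) cube([700, 233, 32]);
translate([374, 193, 1256]) cube([700, 233, 32]);


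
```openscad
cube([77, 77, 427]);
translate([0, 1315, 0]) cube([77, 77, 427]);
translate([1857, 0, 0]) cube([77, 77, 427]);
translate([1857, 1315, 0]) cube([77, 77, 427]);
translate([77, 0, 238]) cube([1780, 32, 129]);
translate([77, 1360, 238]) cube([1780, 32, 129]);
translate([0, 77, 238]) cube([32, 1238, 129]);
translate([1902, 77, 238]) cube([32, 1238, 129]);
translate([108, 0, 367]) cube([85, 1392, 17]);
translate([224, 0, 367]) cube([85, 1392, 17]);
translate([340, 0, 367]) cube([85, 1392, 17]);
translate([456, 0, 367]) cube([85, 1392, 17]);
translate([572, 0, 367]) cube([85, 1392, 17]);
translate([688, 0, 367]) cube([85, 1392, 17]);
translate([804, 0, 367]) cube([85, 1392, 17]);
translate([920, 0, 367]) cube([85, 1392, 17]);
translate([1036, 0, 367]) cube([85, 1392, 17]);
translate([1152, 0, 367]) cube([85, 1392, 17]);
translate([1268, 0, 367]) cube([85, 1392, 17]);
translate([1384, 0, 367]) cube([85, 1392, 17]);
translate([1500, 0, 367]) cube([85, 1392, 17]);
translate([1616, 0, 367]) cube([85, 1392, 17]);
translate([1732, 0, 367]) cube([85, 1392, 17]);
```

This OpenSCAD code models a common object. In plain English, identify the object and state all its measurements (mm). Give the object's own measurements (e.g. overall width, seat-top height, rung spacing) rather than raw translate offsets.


A bed frame 1934 mm long (x) by 1392 mm wide (y). Four 77×77 mm corner posts, 427 mm tall, at the corners of the footprint. Four rails of 32 mm thickness and 129 mm height run between adjacent posts with their undersides at z = 238 mm, their outer faces flush with the outside of the frame (the two x-running rails run between the posts' inner faces; the two y-running rails run between the posts' inner faces). 15 slats, each 85 mm wide (x) and 17 mm thick, lie across the top of the two x-running rails, running the full 1392 mm width of the frame in y; along x they sit between the end posts with a 31 mm gap after the −x posts and between neighbouring slats, leaving 40 mm before the +x posts.


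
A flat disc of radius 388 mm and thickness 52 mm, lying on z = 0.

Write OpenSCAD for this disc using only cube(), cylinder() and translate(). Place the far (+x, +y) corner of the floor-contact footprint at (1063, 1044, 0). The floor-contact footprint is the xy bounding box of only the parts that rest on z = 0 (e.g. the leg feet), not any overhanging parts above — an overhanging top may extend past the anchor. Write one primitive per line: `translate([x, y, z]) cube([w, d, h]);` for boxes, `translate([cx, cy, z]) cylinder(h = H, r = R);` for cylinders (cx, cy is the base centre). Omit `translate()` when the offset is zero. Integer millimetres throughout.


translate([675, 656, 0]) cylinder(h = 52, r = 388);


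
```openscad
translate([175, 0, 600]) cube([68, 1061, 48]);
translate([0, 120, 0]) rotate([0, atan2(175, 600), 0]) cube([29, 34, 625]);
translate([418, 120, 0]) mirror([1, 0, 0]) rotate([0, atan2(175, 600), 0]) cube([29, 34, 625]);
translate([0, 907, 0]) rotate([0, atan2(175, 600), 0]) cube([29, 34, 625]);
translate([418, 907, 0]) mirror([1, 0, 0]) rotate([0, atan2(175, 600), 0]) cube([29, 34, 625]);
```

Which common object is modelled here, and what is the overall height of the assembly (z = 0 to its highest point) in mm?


A sawhorse. The overall height is 648 mm.

A beam across two mirrored pairs of raked legs — a sawhorse. The beam's underside is at z = 600 (matching the legs' vertical rise in atan2(175, 600)) and the beam is 48 mm tall, so its top is at 600 + 48 = 648 mm. The raked legs top out at the beam's underside, so that is the highest point.


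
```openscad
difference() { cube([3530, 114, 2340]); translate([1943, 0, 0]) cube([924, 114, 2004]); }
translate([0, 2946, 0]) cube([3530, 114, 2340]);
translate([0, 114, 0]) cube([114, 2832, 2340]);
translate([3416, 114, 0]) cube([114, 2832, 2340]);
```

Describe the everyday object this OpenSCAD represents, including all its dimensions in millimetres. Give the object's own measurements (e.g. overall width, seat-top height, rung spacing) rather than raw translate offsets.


A single room: four walls, each 2340 mm tall and 114 mm thick, enclosing an outside footprint 3530×3060 mm (x × y), no floor or roof. The front and back walls (−y and +y sides) run the full x-width; the side walls fit between their inner faces. A door opening 924 mm wide and 2004 mm tall is cut through the front wall from the floor up, its −x edge 1943 mm from the wall's −x end.


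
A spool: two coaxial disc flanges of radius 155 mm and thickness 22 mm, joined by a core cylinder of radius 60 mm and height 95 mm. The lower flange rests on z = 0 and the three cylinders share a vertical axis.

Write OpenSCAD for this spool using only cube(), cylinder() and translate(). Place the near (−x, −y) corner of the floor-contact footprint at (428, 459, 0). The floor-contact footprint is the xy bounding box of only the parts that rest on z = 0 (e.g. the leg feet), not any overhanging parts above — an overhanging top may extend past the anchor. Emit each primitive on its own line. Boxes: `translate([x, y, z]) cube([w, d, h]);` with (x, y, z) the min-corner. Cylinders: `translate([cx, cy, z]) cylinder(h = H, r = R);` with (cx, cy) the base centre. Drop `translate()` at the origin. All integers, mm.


translate([583, 614, 0]) cylinder(h = 22, r = 155);
translate([583, 614, 22]) cylinder(h = 95, r = 60);
translate([583, 614, 117]) cylinder(h = 22, r = 155);


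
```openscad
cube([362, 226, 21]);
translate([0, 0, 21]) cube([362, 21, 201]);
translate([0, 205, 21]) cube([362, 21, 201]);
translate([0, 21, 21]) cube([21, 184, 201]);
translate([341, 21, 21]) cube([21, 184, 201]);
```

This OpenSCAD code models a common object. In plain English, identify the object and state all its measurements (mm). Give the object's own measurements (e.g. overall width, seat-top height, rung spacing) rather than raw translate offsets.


An open-topped rectangular box: outside dimensions 362×226×222 mm, with a uniform wall and base thickness of 21 mm. The base is a full 362×226 slab on the floor; four walls sit on top of the base. The front and back walls (the −y and +y sides) span the full width; the two side walls fit between them.


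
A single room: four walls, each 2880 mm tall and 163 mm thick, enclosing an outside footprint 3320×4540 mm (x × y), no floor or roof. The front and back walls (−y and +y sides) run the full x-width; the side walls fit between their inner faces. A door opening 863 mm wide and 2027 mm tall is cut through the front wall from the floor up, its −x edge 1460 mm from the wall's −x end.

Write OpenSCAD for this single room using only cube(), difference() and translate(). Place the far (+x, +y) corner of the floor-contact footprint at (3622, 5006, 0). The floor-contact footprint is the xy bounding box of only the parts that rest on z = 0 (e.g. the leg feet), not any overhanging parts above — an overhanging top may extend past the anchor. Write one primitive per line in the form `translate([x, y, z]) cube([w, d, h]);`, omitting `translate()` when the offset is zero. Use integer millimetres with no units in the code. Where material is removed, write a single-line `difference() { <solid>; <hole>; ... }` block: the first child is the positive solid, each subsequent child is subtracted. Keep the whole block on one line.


difference() { translate([302, 466, 0]) cube([3320, 163, 2880]); translate([1762, 466, 0]) cube([863, 163, 2027]); }
translate([302, 4843, 0]) cube([3320, 163, 2880]);
translate([302, 629, 0]) cube([163, 4214, 2880]);
translate([3459, 629, 0]) cube([163, 4214, 2880]);


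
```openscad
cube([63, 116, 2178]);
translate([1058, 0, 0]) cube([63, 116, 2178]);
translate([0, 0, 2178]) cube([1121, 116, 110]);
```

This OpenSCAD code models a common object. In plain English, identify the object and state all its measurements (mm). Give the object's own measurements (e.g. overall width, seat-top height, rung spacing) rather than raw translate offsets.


A door frame. The clear opening is 995 mm wide and 2178 mm high. Two 63 mm wide jambs, 116 mm deep, stand either side of the opening from the floor to the top of the opening. A 110 mm thick head sits across the top of both jambs, spanning the full outside width of the frame.
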